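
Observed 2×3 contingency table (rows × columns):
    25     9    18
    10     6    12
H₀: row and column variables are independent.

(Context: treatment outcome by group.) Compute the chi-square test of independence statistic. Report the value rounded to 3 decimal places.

Row totals [52, 28], col totals [35, 15, 30], n=80
χ² = (25−22.75)²/22.75 + (9−9.75)²/9.75 + (18−19.50)²/19.50 + (10−12.25)²/12.25 + (6−5.25)²/5.25 + (12−10.50)²/10.50 = 1.1303
df = 2

test statistic = 1.130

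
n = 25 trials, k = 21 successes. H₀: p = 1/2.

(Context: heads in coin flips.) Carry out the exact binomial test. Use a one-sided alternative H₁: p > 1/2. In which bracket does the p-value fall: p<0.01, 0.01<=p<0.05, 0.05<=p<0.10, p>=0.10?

p-value bracket: p<0.01

Exact binomial: n=25, k=21, p₀=1/2=0.5000
P(X≥21) from Σ C(n,i)·p₀^i·(1−p₀)^(n−i)
p-value (one-sided, H₁ greater) = 0.00046
→ bracket: p<0.01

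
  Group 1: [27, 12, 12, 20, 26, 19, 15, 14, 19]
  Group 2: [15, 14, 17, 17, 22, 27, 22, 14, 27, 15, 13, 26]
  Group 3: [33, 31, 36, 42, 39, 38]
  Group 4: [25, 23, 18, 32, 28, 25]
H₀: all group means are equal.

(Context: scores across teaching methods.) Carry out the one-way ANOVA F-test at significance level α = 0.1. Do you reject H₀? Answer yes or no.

reject H₀: yes

Group means [18.22, 19.08, 36.50, 25.17], grand mean 23.121
SSB = Σnᵢ(x̄ᵢ−x̄)² = 1510.710; SSW = ΣΣ(x−x̄ᵢ)² = 760.806
MSB = 1510.710/3 = 503.5699; MSW = 760.806/29 = 26.2347
F = MSB/MSW = 19.1948
df = (3, 29)
p-value (upper-tail) = 0.00000
At α=0.1: p < α → reject H₀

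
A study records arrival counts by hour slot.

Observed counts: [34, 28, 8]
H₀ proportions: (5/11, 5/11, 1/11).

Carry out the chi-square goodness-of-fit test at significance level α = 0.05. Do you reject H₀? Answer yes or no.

reject H₀: no

n = 70; E_i = n·p_i = [31.82, 31.82, 6.36]
χ² = (34−31.82)²/31.82 + (28−31.82)²/31.82 + (8−6.36)²/6.36 = 1.0286
df = 2
p-value (upper-tail) = 0.59793
At α=0.05: p ≥ α → fail to reject H₀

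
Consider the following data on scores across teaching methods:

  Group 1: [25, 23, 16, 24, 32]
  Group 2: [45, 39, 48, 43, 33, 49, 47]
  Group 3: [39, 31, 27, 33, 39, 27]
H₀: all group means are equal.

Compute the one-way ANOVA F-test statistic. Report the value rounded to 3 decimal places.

test statistic = 17.906

Group means [24.00, 43.43, 32.67], grand mean 34.444
SSB = Σnᵢ(x̄ᵢ−x̄)² = 1129.397; SSW = ΣΣ(x−x̄ᵢ)² = 473.048
MSB = 1129.397/2 = 564.6984; MSW = 473.048/15 = 31.5365
F = MSB/MSW = 17.9062
df = (2, 15)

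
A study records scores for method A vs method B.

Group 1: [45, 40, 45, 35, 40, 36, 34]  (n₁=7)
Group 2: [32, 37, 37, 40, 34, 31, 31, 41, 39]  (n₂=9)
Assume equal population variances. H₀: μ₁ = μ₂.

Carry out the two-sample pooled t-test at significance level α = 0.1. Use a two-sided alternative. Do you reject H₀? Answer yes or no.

reject H₀: no

x̄₁=39.286, s₁=4.536, n₁=7
x̄₂=35.778, s₂=3.898, n₂=9
s_p² = [6·4.536² + 8·3.898²]/14 = 17.4989
SE = √(s_p²·(1/7+1/9)) = 2.1081
t = (39.286−35.778)/2.1081 = 1.6640
df = 14
p-value (two-sided) = 0.11832
At α=0.1: p ≥ α → fail to reject H₀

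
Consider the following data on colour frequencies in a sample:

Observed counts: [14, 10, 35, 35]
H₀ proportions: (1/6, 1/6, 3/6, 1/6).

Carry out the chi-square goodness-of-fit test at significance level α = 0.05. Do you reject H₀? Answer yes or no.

reject H₀: yes

n = 94; E_i = n·p_i = [15.67, 15.67, 47.00, 15.67]
χ² = (14−15.67)²/15.67 + (10−15.67)²/15.67 + (35−47.00)²/47.00 + (35−15.67)²/15.67 = 29.1489
df = 3
p-value (upper-tail) = 0.00000
At α=0.05: p < α → reject H₀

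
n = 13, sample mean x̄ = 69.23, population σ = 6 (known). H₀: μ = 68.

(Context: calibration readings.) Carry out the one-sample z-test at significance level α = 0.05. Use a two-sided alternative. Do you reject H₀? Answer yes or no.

SE = σ/√n = 6/√13 = 1.6641
z = (x̄−μ₀)/SE = (69.23−68)/1.6641 = 0.7391
p-value (two-sided) = 0.45982
At α=0.05: p ≥ α → fail to reject H₀

reject H₀: no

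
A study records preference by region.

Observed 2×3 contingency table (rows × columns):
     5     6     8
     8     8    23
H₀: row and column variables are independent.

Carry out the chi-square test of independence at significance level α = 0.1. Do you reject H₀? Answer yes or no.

Row totals [19, 39], col totals [13, 14, 31], n=58
χ² = (5−4.26)²/4.26 + (6−4.59)²/4.59 + (8−10.16)²/10.16 + (8−8.74)²/8.74 + (8−9.41)²/9.41 + (23−20.84)²/20.84 = 1.5203
df = 2
p-value (upper-tail) = 0.46759
At α=0.1: p ≥ α → fail to reject H₀

reject H₀: no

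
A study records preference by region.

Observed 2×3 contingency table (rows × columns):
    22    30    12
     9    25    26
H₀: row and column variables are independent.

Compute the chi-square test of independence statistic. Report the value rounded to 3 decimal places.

Row totals [64, 60], col totals [31, 55, 38], n=124
χ² = (22−16.00)²/16.00 + (30−28.39)²/28.39 + (12−19.61)²/19.61 + (9−15.00)²/15.00 + (25−26.61)²/26.61 + (26−18.39)²/18.39 = 10.9464
df = 2

test statistic = 10.946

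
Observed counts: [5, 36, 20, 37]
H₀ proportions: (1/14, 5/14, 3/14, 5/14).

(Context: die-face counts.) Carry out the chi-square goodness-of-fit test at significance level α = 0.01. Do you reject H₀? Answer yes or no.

reject H₀: no

n = 98; E_i = n·p_i = [7.00, 35.00, 21.00, 35.00]
χ² = (5−7.00)²/7.00 + (36−35.00)²/35.00 + (20−21.00)²/21.00 + (37−35.00)²/35.00 = 0.7619
df = 3
p-value (upper-tail) = 0.85856
At α=0.01: p ≥ α → fail to reject H₀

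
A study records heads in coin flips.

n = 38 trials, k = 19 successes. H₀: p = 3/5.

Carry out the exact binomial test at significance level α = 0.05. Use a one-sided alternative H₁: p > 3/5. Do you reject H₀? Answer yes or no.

reject H₀: no

Exact binomial: n=38, k=19, p₀=3/5=0.6000
P(X≥19) from Σ C(n,i)·p₀^i·(1−p₀)^(n−i)
p-value (one-sided, H₁ greater) = 0.92162
At α=0.05: p ≥ α → fail to reject H₀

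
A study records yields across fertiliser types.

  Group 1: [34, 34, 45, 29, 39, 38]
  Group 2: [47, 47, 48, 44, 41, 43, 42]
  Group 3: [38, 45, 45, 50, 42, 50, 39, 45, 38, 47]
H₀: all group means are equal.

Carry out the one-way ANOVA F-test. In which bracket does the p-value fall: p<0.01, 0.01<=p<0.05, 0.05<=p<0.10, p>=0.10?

Group means [36.50, 44.57, 43.90], grand mean 42.174
SSB = Σnᵢ(x̄ᵢ−x̄)² = 263.190; SSW = ΣΣ(x−x̄ᵢ)² = 380.114
MSB = 263.190/2 = 131.5950; MSW = 380.114/20 = 19.0057
F = MSB/MSW = 6.9240
df = (2, 20)
p-value (upper-tail) = 0.00519
→ bracket: p<0.01

p-value bracket: p<0.01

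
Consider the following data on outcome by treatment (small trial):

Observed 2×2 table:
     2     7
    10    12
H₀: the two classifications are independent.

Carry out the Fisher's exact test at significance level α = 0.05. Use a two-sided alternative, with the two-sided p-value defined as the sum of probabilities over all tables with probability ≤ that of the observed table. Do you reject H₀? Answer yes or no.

reject H₀: no

Margins: r₁=9, r₂=22, c₁=12, c₂=19, n=31
p_obs = C(9,2)·C(22,10)/C(31,12); sum pmf over tables with pmf ≤ p_obs
p-value (two-sided) = 0.41841
At α=0.05: p ≥ α → fail to reject H₀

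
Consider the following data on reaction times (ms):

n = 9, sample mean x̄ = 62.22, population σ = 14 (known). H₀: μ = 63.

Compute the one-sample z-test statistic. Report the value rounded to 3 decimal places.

SE = σ/√n = 14/√9 = 4.6667
z = (x̄−μ₀)/SE = (62.22−63)/4.6667 = -0.1671

test statistic = -0.167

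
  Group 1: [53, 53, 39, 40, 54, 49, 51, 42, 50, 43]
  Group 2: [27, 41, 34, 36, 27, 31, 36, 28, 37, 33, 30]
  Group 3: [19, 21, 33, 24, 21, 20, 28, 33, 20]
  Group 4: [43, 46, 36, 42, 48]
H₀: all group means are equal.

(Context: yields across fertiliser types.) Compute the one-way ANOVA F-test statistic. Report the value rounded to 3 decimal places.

Group means [47.40, 32.73, 24.33, 43.00], grand mean 36.229
SSB = Σnᵢ(x̄ᵢ−x̄)² = 2885.590; SSW = ΣΣ(x−x̄ᵢ)² = 846.582
MSB = 2885.590/3 = 961.8632; MSW = 846.582/31 = 27.3091
F = MSB/MSW = 35.2214
df = (3, 31)

test statistic = 35.221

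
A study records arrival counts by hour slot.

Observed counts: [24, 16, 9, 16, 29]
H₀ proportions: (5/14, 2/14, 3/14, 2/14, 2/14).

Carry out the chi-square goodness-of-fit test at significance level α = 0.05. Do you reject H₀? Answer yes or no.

n = 94; E_i = n·p_i = [33.57, 13.43, 20.14, 13.43, 13.43]
χ² = (24−33.57)²/33.57 + (16−13.43)²/13.43 + (9−20.14)²/20.14 + (16−13.43)²/13.43 + (29−13.43)²/13.43 = 27.9340
df = 4
p-value (upper-tail) = 0.00001
At α=0.05: p < α → reject H₀

reject H₀: yes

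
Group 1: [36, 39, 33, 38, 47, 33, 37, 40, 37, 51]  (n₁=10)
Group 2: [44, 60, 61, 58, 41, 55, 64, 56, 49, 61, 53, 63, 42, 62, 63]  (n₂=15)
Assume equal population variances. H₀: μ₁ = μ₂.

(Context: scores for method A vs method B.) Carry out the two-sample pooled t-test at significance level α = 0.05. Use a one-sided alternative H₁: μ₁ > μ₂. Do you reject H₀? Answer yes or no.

x̄₁=39.100, s₁=5.763, n₁=10
x̄₂=55.467, s₂=7.963, n₂=15
s_p² = [9·5.763² + 14·7.963²]/23 = 51.5928
SE = √(s_p²·(1/10+1/15)) = 2.9324
t = (39.100−55.467)/2.9324 = -5.5814
df = 23
p-value (one-sided, H₁ greater) = 0.99999
At α=0.05: p ≥ α → fail to reject H₀

reject H₀: no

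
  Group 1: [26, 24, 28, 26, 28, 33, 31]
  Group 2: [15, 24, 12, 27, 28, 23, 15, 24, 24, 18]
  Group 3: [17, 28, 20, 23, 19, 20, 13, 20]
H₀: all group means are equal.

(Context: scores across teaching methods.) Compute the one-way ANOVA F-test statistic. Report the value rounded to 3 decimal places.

test statistic = 6.670

Group means [28.00, 21.00, 20.00], grand mean 22.640
SSB = Σnᵢ(x̄ᵢ−x̄)² = 283.760; SSW = ΣΣ(x−x̄ᵢ)² = 468.000
MSB = 283.760/2 = 141.8800; MSW = 468.000/22 = 21.2727
F = MSB/MSW = 6.6696
df = (2, 22)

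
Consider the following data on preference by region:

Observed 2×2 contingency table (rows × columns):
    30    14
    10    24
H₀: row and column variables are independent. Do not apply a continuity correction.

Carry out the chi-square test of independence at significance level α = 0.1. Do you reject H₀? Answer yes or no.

reject H₀: yes

Row totals [44, 34], col totals [40, 38], n=78
χ² = (30−22.56)²/22.56 + (14−21.44)²/21.44 + (10−17.44)²/17.44 + (24−16.56)²/16.56 = 11.5392
df = 1
p-value (upper-tail) = 0.00068
At α=0.1: p < α → reject H₀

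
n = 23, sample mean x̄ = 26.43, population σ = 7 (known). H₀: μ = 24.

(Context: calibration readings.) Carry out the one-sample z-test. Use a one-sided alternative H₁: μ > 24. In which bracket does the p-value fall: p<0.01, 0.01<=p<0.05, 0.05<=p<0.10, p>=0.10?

p-value bracket: 0.01<=p<0.05

SE = σ/√n = 7/√23 = 1.4596
z = (x̄−μ₀)/SE = (26.43−24)/1.4596 = 1.6648
p-value (one-sided, H₁ greater) = 0.04797
→ bracket: 0.01<=p<0.05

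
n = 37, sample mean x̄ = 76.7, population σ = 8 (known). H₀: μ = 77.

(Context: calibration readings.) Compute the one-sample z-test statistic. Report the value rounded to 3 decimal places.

test statistic = -0.228

SE = σ/√n = 8/√37 = 1.3152
z = (x̄−μ₀)/SE = (76.7−77)/1.3152 = -0.2281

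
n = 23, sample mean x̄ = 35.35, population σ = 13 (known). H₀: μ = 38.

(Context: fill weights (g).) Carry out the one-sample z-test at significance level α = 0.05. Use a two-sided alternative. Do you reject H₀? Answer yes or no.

SE = σ/√n = 13/√23 = 2.7107
z = (x̄−μ₀)/SE = (35.35−38)/2.7107 = -0.9776
p-value (two-sided) = 0.32827
At α=0.05: p ≥ α → fail to reject H₀

reject H₀: no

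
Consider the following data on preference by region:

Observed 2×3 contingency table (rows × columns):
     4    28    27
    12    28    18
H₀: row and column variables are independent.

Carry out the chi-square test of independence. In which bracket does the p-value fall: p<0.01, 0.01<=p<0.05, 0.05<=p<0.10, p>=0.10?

Row totals [59, 58], col totals [16, 56, 45], n=117
χ² = (4−8.07)²/8.07 + (28−28.24)²/28.24 + (27−22.69)²/22.69 + (12−7.93)²/7.93 + (28−27.76)²/27.76 + (18−22.31)²/22.31 = 5.7919
df = 2
p-value (upper-tail) = 0.05525
→ bracket: 0.05<=p<0.10

p-value bracket: 0.05<=p<0.10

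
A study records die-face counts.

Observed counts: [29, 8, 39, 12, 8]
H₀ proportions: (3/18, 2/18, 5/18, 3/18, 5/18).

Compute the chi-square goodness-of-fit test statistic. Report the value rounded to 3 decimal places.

test statistic = 31.000

n = 96; E_i = n·p_i = [16.00, 10.67, 26.67, 16.00, 26.67]
χ² = (29−16.00)²/16.00 + (8−10.67)²/10.67 + (39−26.67)²/26.67 + (12−16.00)²/16.00 + (8−26.67)²/26.67 = 31.0000
df = 4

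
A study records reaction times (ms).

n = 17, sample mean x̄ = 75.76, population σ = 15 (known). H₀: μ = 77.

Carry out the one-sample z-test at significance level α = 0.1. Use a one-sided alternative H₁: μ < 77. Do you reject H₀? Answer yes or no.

SE = σ/√n = 15/√17 = 3.6380
z = (x̄−μ₀)/SE = (75.76−77)/3.6380 = -0.3408
p-value (one-sided, H₁ less) = 0.36661
At α=0.1: p ≥ α → fail to reject H₀

reject H₀: no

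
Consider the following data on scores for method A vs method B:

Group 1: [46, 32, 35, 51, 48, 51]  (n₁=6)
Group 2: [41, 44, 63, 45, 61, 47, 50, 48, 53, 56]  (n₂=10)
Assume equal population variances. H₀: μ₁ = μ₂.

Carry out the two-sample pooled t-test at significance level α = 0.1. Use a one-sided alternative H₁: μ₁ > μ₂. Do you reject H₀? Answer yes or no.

reject H₀: no

x̄₁=43.833, s₁=8.280, n₁=6
x̄₂=50.800, s₂=7.330, n₂=10
s_p² = [5·8.280² + 9·7.330²]/14 = 59.0310
SE = √(s_p²·(1/6+1/10)) = 3.9676
t = (43.833−50.800)/3.9676 = -1.7559
df = 14
p-value (one-sided, H₁ greater) = 0.94953
At α=0.1: p ≥ α → fail to reject H₀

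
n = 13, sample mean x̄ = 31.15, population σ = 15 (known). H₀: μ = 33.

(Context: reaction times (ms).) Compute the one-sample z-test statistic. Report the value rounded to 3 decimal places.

SE = σ/√n = 15/√13 = 4.1603
z = (x̄−μ₀)/SE = (31.15−33)/4.1603 = -0.4447

test statistic = -0.445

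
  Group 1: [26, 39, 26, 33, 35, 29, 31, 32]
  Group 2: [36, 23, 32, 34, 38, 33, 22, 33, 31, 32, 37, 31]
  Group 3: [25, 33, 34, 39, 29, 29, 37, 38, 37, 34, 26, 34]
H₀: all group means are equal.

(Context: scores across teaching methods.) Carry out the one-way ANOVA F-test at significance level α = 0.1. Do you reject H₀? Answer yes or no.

Group means [31.38, 31.83, 32.92], grand mean 32.125
SSB = Σnᵢ(x̄ᵢ−x̄)² = 13.042; SSW = ΣΣ(x−x̄ᵢ)² = 644.458
MSB = 13.042/2 = 6.5208; MSW = 644.458/29 = 22.2227
F = MSB/MSW = 0.2934
df = (2, 29)
p-value (upper-tail) = 0.74789
At α=0.1: p ≥ α → fail to reject H₀

reject H₀: no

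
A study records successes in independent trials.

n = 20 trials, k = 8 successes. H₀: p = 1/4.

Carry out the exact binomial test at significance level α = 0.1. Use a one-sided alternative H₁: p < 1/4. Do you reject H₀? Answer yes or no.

Exact binomial: n=20, k=8, p₀=1/4=0.2500
P(X≤8) from Σ C(n,i)·p₀^i·(1−p₀)^(n−i)
p-value (one-sided, H₁ less) = 0.95907
At α=0.1: p ≥ α → fail to reject H₀

reject H₀: no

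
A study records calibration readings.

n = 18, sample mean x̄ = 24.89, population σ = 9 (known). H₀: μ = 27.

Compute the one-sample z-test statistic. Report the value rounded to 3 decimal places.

SE = σ/√n = 9/√18 = 2.1213
z = (x̄−μ₀)/SE = (24.89−27)/2.1213 = -0.9947

test statistic = -0.995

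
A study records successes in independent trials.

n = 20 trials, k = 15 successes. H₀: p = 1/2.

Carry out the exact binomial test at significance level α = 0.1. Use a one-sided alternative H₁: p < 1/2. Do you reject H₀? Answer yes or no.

Exact binomial: n=20, k=15, p₀=1/2=0.5000
P(X≤15) from Σ C(n,i)·p₀^i·(1−p₀)^(n−i)
p-value (one-sided, H₁ less) = 0.99409
At α=0.1: p ≥ α → fail to reject H₀

reject H₀: no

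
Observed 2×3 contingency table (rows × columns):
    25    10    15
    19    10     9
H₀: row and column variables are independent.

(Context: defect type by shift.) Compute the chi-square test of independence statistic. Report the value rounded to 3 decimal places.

test statistic = 0.695

Row totals [50, 38], col totals [44, 20, 24], n=88
χ² = (25−25.00)²/25.00 + (10−11.36)²/11.36 + (15−13.64)²/13.64 + (19−19.00)²/19.00 + (10−8.64)²/8.64 + (9−10.36)²/10.36 = 0.6947
df = 2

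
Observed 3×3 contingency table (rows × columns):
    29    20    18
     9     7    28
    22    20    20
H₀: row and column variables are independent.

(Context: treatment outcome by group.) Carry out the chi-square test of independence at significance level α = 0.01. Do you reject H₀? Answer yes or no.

reject H₀: yes

Row totals [67, 44, 62], col totals [60, 47, 66], n=173
χ² = (29−23.24)²/23.24 + (20−18.20)²/18.20 + (18−25.56)²/25.56 + (9−15.26)²/15.26 + (7−11.95)²/11.95 + (28−16.79)²/16.79 + (22−21.50)²/21.50 + (20−16.84)²/16.84 + (20−23.65)²/23.65 = 17.1226
df = 4
p-value (upper-tail) = 0.00183
At α=0.01: p < α → reject H₀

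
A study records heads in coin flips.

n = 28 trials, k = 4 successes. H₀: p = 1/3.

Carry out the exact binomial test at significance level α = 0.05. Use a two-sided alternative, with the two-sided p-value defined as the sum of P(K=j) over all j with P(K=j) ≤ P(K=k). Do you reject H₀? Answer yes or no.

Exact binomial: n=28, k=4, p₀=1/3=0.3333
P(X=j) = C(n,j)·p₀^j·(1−p₀)^(n−j); p = Σ P(X=j) over j with P(X=j) ≤ P(X=4)
p-value (two-sided) = 0.04267
At α=0.05: p < α → reject H₀

reject H₀: yes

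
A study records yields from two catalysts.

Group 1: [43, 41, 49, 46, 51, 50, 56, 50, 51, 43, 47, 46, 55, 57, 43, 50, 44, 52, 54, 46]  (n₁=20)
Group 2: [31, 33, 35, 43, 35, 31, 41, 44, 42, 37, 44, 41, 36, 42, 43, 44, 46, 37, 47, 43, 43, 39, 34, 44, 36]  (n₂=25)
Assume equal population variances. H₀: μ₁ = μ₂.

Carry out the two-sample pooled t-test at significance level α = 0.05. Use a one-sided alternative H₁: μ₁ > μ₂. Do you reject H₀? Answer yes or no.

reject H₀: yes

x̄₁=48.700, s₁=4.703, n₁=20
x̄₂=39.640, s₂=4.742, n₂=25
s_p² = [19·4.703² + 24·4.742²]/43 = 22.3247
SE = √(s_p²·(1/20+1/25)) = 1.4175
t = (48.700−39.640)/1.4175 = 6.3917
df = 43
p-value (one-sided, H₁ greater) = 0.00000
At α=0.05: p < α → reject H₀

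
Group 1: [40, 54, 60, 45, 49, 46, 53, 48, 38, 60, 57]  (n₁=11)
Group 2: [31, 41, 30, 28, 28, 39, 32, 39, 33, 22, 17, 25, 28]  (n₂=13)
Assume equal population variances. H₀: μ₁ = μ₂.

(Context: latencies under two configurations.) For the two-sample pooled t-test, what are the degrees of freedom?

df = n₁ + n₂ − 2 = 11 + 13 − 2 = 22

degrees of freedom = 22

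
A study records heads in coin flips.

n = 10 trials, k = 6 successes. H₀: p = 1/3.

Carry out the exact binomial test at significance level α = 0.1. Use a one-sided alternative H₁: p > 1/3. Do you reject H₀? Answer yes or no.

reject H₀: yes

Exact binomial: n=10, k=6, p₀=1/3=0.3333
P(X≥6) from Σ C(n,i)·p₀^i·(1−p₀)^(n−i)
p-value (one-sided, H₁ greater) = 0.07656
At α=0.1: p < α → reject H₀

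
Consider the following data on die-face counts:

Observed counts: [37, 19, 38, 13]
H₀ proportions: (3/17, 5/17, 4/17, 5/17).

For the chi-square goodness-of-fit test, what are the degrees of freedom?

degrees of freedom = 3

df = k − 1 = 4 − 1 = 3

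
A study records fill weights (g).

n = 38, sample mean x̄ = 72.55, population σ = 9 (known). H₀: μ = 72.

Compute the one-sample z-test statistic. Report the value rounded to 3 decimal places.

SE = σ/√n = 9/√38 = 1.4600
z = (x̄−μ₀)/SE = (72.55−72)/1.4600 = 0.3767

test statistic = 0.377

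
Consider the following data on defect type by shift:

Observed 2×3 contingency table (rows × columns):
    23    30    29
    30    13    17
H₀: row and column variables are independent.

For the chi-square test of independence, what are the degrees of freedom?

degrees of freedom = 2

df = (r−1)(c−1) = (2−1)·(3−1) = 2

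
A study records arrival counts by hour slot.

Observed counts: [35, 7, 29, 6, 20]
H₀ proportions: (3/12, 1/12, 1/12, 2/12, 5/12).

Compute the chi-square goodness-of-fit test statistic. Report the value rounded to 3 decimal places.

test statistic = 75.742

n = 97; E_i = n·p_i = [24.25, 8.08, 8.08, 16.17, 40.42]
χ² = (35−24.25)²/24.25 + (7−8.08)²/8.08 + (29−8.08)²/8.08 + (6−16.17)²/16.17 + (20−40.42)²/40.42 = 75.7423
df = 4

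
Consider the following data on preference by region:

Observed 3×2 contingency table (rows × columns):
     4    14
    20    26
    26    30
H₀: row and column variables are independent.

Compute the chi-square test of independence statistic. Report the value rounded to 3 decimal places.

test statistic = 3.385

Row totals [18, 46, 56], col totals [50, 70], n=120
χ² = (4−7.50)²/7.50 + (14−10.50)²/10.50 + (20−19.17)²/19.17 + (26−26.83)²/26.83 + (26−23.33)²/23.33 + (30−32.67)²/32.67 = 3.3846
df = 2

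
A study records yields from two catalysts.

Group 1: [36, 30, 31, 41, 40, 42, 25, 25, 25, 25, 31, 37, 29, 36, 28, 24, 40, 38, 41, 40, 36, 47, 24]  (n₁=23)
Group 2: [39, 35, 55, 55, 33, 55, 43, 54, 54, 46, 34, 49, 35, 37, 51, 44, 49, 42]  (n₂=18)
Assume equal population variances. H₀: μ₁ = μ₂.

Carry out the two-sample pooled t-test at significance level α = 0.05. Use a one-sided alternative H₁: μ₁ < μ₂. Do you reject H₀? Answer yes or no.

reject H₀: yes

x̄₁=33.522, s₁=7.038, n₁=23
x̄₂=45.000, s₂=8.080, n₂=18
s_p² = [22·7.038² + 17·8.080²]/39 = 56.4036
SE = √(s_p²·(1/23+1/18)) = 2.3634
t = (33.522−45.000)/2.3634 = -4.8566
df = 39
p-value (one-sided, H₁ less) = 0.00001
At α=0.05: p < α → reject H₀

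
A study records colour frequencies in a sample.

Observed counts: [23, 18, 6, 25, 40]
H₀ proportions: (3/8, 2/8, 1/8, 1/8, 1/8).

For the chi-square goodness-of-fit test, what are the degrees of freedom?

degrees of freedom = 4

df = k − 1 = 5 − 1 = 4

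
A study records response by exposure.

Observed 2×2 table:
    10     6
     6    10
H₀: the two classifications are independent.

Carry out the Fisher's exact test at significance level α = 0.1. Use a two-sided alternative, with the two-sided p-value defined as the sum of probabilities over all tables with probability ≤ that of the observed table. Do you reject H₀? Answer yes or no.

Margins: r₁=16, r₂=16, c₁=16, c₂=16, n=32
p_obs = C(16,10)·C(16,6)/C(32,16); sum pmf over tables with pmf ≤ p_obs
p-value (two-sided) = 0.28897
At α=0.1: p ≥ α → fail to reject H₀

reject H₀: no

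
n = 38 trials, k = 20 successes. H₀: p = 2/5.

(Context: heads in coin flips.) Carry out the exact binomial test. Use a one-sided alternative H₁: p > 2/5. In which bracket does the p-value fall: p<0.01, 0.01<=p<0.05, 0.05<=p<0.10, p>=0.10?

Exact binomial: n=38, k=20, p₀=2/5=0.4000
P(X≥20) from Σ C(n,i)·p₀^i·(1−p₀)^(n−i)
p-value (one-sided, H₁ greater) = 0.07838
→ bracket: 0.05<=p<0.10

p-value bracket: 0.05<=p<0.10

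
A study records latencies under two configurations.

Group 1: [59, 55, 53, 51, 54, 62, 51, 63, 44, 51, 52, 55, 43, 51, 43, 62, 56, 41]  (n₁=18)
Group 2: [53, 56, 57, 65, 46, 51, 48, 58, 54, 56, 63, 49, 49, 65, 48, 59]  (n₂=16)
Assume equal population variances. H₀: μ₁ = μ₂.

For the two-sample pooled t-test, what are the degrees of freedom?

degrees of freedom = 32

df = n₁ + n₂ − 2 = 18 + 16 − 2 = 32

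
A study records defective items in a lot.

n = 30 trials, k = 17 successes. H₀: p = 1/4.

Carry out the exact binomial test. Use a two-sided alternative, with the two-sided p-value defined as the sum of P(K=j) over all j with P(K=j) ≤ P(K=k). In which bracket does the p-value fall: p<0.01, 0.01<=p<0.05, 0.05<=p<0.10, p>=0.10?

p-value bracket: p<0.01

Exact binomial: n=30, k=17, p₀=1/4=0.2500
P(X=j) = C(n,j)·p₀^j·(1−p₀)^(n−j); p = Σ P(X=j) over j with P(X=j) ≤ P(X=17)
p-value (two-sided) = 0.00022
→ bracket: p<0.01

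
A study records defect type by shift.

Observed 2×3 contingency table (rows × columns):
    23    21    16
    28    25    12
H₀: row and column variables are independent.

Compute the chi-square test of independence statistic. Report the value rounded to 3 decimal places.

test statistic = 1.211

Row totals [60, 65], col totals [51, 46, 28], n=125
χ² = (23−24.48)²/24.48 + (21−22.08)²/22.08 + (16−13.44)²/13.44 + (28−26.52)²/26.52 + (25−23.92)²/23.92 + (12−14.56)²/14.56 = 1.2114
df = 2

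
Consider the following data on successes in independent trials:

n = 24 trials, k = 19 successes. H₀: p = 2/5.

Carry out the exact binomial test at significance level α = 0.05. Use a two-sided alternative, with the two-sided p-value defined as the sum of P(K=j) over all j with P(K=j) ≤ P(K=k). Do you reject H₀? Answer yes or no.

reject H₀: yes

Exact binomial: n=24, k=19, p₀=2/5=0.4000
P(X=j) = C(n,j)·p₀^j·(1−p₀)^(n−j); p = Σ P(X=j) over j with P(X=j) ≤ P(X=19)
p-value (two-sided) = 0.00019
At α=0.05: p < α → reject H₀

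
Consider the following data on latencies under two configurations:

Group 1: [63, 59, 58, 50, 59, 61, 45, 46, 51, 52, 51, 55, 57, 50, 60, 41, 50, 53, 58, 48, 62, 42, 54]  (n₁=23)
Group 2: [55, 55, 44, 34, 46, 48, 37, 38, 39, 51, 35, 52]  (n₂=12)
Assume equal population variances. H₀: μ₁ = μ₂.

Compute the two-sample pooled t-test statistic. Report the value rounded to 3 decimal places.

x̄₁=53.261, s₁=6.305, n₁=23
x̄₂=44.500, s₂=7.764, n₂=12
s_p² = [22·6.305² + 11·7.764²]/33 = 46.5889
SE = √(s_p²·(1/23+1/12)) = 2.4306
t = (53.261−44.500)/2.4306 = 3.6043
df = 33

test statistic = 3.604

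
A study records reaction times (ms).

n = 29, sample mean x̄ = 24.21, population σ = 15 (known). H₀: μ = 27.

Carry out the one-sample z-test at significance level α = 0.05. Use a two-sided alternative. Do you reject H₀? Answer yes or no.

reject H₀: no

SE = σ/√n = 15/√29 = 2.7854
z = (x̄−μ₀)/SE = (24.21−27)/2.7854 = -1.0016
p-value (two-sided) = 0.31652
At α=0.05: p ≥ α → fail to reject H₀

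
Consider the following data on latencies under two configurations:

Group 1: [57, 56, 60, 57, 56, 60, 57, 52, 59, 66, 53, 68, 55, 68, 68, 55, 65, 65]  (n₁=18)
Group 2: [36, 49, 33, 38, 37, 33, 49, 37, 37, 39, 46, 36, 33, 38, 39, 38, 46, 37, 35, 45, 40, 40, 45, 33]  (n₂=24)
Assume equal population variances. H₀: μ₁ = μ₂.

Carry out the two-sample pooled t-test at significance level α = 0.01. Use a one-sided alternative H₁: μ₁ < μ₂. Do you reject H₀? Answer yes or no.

x̄₁=59.833, s₁=5.426, n₁=18
x̄₂=39.125, s₂=4.972, n₂=24
s_p² = [17·5.426² + 23·4.972²]/40 = 26.7281
SE = √(s_p²·(1/18+1/24)) = 1.6120
t = (59.833−39.125)/1.6120 = 12.8463
df = 40
p-value (one-sided, H₁ less) = 1.00000
At α=0.01: p ≥ α → fail to reject H₀

reject H₀: no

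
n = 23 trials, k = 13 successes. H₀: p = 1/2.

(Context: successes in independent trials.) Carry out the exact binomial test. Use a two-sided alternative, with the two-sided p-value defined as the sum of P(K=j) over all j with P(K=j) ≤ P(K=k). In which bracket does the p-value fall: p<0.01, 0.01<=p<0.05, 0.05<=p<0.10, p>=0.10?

p-value bracket: p>=0.10

Exact binomial: n=23, k=13, p₀=1/2=0.5000
P(X=j) = C(n,j)·p₀^j·(1−p₀)^(n−j); p = Σ P(X=j) over j with P(X=j) ≤ P(X=13)
p-value (two-sided) = 0.67764
→ bracket: p>=0.10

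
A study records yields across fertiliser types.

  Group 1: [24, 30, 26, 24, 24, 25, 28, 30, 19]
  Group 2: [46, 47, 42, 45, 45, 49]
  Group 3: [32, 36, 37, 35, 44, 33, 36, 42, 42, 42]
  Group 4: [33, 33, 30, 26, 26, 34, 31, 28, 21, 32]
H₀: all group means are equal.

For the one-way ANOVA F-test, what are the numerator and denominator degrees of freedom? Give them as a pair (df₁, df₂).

degrees of freedom = [3, 31]

k = 4 groups, N = 35 total
df = (k−1, N−k) = (4−1, 35−4) = (3, 31)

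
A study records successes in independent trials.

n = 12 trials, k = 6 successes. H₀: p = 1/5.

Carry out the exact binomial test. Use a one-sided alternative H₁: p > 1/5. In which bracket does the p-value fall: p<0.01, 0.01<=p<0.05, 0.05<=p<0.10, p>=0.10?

Exact binomial: n=12, k=6, p₀=1/5=0.2000
P(X≥6) from Σ C(n,i)·p₀^i·(1−p₀)^(n−i)
p-value (one-sided, H₁ greater) = 0.01941
→ bracket: 0.01<=p<0.05

p-value bracket: 0.01<=p<0.05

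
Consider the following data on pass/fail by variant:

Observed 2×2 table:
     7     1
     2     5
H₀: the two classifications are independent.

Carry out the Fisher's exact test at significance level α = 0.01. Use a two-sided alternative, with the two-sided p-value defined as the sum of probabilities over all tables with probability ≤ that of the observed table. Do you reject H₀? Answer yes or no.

reject H₀: no

Margins: r₁=8, r₂=7, c₁=9, c₂=6, n=15
p_obs = C(8,7)·C(7,2)/C(15,9); sum pmf over tables with pmf ≤ p_obs
p-value (two-sided) = 0.04056
At α=0.01: p ≥ α → fail to reject H₀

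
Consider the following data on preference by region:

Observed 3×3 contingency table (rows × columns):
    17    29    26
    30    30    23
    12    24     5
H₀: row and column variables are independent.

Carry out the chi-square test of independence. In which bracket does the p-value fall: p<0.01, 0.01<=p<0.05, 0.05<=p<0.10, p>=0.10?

p-value bracket: 0.01<=p<0.05

Row totals [72, 83, 41], col totals [59, 83, 54], n=196
χ² = (17−21.67)²/21.67 + (29−30.49)²/30.49 + (26−19.84)²/19.84 + (30−24.98)²/24.98 + (30−35.15)²/35.15 + (23−22.87)²/22.87 + (12−12.34)²/12.34 + (24−17.36)²/17.36 + (5−11.30)²/11.30 = 10.8132
df = 4
p-value (upper-tail) = 0.02875
→ bracket: 0.01<=p<0.05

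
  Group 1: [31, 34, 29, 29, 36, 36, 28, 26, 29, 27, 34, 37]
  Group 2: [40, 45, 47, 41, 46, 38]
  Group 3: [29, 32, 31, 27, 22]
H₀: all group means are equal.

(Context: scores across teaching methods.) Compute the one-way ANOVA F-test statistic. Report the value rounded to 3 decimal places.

test statistic = 24.428

Group means [31.33, 42.83, 28.20], grand mean 33.652
SSB = Σnᵢ(x̄ᵢ−x̄)² = 718.917; SSW = ΣΣ(x−x̄ᵢ)² = 294.300
MSB = 718.917/2 = 359.4587; MSW = 294.300/20 = 14.7150
F = MSB/MSW = 24.4280
df = (2, 20)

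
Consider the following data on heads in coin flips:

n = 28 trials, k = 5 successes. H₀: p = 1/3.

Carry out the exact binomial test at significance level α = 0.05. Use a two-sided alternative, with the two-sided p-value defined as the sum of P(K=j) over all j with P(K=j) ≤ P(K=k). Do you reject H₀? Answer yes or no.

reject H₀: no

Exact binomial: n=28, k=5, p₀=1/3=0.3333
P(X=j) = C(n,j)·p₀^j·(1−p₀)^(n−j); p = Σ P(X=j) over j with P(X=j) ≤ P(X=5)
p-value (two-sided) = 0.10744
At α=0.05: p ≥ α → fail to reject H₀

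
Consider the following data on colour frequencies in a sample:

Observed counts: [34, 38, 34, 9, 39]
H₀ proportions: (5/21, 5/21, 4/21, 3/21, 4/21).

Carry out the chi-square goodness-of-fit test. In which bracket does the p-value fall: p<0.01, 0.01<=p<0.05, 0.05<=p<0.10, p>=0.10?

n = 154; E_i = n·p_i = [36.67, 36.67, 29.33, 22.00, 29.33]
χ² = (34−36.67)²/36.67 + (38−36.67)²/36.67 + (34−29.33)²/29.33 + (9−22.00)²/22.00 + (39−29.33)²/29.33 = 11.8523
df = 4
p-value (upper-tail) = 0.01848
→ bracket: 0.01<=p<0.05

p-value bracket: 0.01<=p<0.05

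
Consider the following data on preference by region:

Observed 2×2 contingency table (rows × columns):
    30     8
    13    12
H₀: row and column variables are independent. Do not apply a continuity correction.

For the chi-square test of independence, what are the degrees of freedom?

degrees of freedom = 1

df = (r−1)(c−1) = (2−1)·(2−1) = 1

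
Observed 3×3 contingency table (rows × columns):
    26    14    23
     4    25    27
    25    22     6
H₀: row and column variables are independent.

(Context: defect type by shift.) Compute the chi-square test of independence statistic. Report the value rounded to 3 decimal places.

Row totals [63, 56, 53], col totals [55, 61, 56], n=172
χ² = (26−20.15)²/20.15 + (14−22.34)²/22.34 + (23−20.51)²/20.51 + (4−17.91)²/17.91 + (25−19.86)²/19.86 + (27−18.23)²/18.23 + (25−16.95)²/16.95 + (22−18.80)²/18.80 + (6−17.26)²/17.26 = 33.1791
df = 4

test statistic = 33.179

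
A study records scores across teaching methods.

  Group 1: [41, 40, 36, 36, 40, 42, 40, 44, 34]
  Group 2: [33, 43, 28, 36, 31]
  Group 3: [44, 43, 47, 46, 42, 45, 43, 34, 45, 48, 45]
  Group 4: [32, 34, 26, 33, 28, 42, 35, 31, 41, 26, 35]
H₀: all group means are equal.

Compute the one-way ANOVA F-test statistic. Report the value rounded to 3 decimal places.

Group means [39.22, 34.20, 43.82, 33.00], grand mean 38.028
SSB = Σnᵢ(x̄ᵢ−x̄)² = 732.980; SSW = ΣΣ(x−x̄ᵢ)² = 633.992
MSB = 732.980/3 = 244.3268; MSW = 633.992/32 = 19.8122
F = MSB/MSW = 12.3321
df = (3, 32)

test statistic = 12.332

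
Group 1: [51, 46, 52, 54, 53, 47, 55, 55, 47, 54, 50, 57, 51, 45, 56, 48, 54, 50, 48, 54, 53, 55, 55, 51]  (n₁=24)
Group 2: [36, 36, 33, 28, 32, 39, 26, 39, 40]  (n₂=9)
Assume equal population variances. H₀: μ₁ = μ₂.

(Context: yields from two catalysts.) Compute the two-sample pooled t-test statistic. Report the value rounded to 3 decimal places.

x̄₁=51.708, s₁=3.432, n₁=24
x̄₂=34.333, s₂=4.975, n₂=9
s_p² = [23·3.432² + 8·4.975²]/31 = 15.1277
SE = √(s_p²·(1/24+1/9)) = 1.5203
t = (51.708−34.333)/1.5203 = 11.4290
df = 31

test statistic = 11.429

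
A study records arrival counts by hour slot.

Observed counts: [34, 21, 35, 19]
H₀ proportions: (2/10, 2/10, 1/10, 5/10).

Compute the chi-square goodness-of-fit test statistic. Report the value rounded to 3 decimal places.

test statistic = 83.266

n = 109; E_i = n·p_i = [21.80, 21.80, 10.90, 54.50]
χ² = (34−21.80)²/21.80 + (21−21.80)²/21.80 + (35−10.90)²/10.90 + (19−54.50)²/54.50 = 83.2661
df = 3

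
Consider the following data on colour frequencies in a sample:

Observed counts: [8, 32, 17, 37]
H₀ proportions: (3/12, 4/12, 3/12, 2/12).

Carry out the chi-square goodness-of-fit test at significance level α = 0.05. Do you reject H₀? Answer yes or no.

reject H₀: yes

n = 94; E_i = n·p_i = [23.50, 31.33, 23.50, 15.67]
χ² = (8−23.50)²/23.50 + (32−31.33)²/31.33 + (17−23.50)²/23.50 + (37−15.67)²/15.67 = 41.0851
df = 3
p-value (upper-tail) = 0.00000
At α=0.05: p < α → reject H₀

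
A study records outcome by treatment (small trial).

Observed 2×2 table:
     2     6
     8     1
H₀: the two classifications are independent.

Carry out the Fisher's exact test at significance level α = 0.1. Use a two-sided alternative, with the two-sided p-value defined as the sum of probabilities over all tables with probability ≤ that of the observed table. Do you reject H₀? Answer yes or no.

reject H₀: yes

Margins: r₁=8, r₂=9, c₁=10, c₂=7, n=17
p_obs = C(8,2)·C(9,8)/C(17,10); sum pmf over tables with pmf ≤ p_obs
p-value (two-sided) = 0.01522
At α=0.1: p < α → reject H₀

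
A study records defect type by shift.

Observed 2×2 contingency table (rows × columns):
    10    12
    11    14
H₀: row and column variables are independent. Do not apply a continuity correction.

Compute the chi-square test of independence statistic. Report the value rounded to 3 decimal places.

Row totals [22, 25], col totals [21, 26], n=47
χ² = (10−9.83)²/9.83 + (12−12.17)²/12.17 + (11−11.17)²/11.17 + (14−13.83)²/13.83 = 0.0100
df = 1

test statistic = 0.010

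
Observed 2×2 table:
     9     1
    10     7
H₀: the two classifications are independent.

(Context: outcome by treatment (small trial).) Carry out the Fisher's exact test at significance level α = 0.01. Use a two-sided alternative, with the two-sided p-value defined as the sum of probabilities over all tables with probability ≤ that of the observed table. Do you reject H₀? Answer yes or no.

Margins: r₁=10, r₂=17, c₁=19, c₂=8, n=27
p_obs = C(10,9)·C(17,10)/C(27,19); sum pmf over tables with pmf ≤ p_obs
p-value (two-sided) = 0.18954
At α=0.01: p ≥ α → fail to reject H₀

reject H₀: no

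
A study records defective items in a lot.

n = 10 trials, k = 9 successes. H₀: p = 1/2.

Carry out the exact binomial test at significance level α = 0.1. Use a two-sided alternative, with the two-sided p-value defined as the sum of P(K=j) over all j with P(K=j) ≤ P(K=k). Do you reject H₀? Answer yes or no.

reject H₀: yes

Exact binomial: n=10, k=9, p₀=1/2=0.5000
P(X=j) = C(n,j)·p₀^j·(1−p₀)^(n−j); p = Σ P(X=j) over j with P(X=j) ≤ P(X=9)
p-value (two-sided) = 0.02148
At α=0.1: p < α → reject H₀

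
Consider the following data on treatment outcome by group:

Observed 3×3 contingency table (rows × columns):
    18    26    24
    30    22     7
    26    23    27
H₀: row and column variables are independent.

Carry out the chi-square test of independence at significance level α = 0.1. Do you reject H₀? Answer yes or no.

reject H₀: yes

Row totals [68, 59, 76], col totals [74, 71, 58], n=203
χ² = (18−24.79)²/24.79 + (26−23.78)²/23.78 + (24−19.43)²/19.43 + (30−21.51)²/21.51 + (22−20.64)²/20.64 + (7−16.86)²/16.86 + (26−27.70)²/27.70 + (23−26.58)²/26.58 + (27−21.71)²/21.71 = 14.2228
df = 4
p-value (upper-tail) = 0.00662
At α=0.1: p < α → reject H₀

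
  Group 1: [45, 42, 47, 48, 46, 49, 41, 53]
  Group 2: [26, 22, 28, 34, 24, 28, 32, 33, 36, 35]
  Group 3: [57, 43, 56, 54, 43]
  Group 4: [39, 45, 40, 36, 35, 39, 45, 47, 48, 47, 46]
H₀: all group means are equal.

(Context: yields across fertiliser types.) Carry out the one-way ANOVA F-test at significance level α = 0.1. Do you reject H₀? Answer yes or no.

Group means [46.38, 29.80, 50.60, 42.45], grand mean 40.853
SSB = Σnᵢ(x̄ᵢ−x̄)² = 1968.862; SSW = ΣΣ(x−x̄ᵢ)² = 739.402
MSB = 1968.862/3 = 656.2875; MSW = 739.402/30 = 24.6467
F = MSB/MSW = 26.6278
df = (3, 30)
p-value (upper-tail) = 0.00000
At α=0.1: p < α → reject H₀

reject H₀: yes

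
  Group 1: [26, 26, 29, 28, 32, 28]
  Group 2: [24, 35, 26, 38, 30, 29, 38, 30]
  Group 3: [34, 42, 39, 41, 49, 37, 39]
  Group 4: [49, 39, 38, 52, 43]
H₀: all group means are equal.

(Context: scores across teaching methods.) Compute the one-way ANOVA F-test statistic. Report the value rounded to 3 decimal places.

Group means [28.17, 31.25, 40.14, 44.20], grand mean 35.423
SSB = Σnᵢ(x̄ᵢ−x̄)² = 996.356; SSW = ΣΣ(x−x̄ᵢ)² = 501.990
MSB = 996.356/3 = 332.1186; MSW = 501.990/22 = 22.8177
F = MSB/MSW = 14.5553
df = (3, 22)

test statistic = 14.555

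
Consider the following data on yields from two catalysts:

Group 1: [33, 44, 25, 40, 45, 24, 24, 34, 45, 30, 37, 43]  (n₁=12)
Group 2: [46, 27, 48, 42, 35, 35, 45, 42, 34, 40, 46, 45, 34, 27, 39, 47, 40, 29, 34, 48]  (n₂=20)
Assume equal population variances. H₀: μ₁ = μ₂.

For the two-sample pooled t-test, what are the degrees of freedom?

df = n₁ + n₂ − 2 = 12 + 20 − 2 = 30

degrees of freedom = 30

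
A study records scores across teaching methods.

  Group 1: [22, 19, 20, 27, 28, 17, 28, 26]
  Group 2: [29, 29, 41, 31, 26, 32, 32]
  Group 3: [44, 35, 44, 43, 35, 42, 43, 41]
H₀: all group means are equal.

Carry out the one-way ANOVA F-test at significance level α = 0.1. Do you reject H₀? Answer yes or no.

reject H₀: yes

Group means [23.38, 31.43, 40.88], grand mean 31.913
SSB = Σnᵢ(x̄ᵢ−x̄)² = 1227.362; SSW = ΣΣ(x−x̄ᵢ)² = 368.464
MSB = 1227.362/2 = 613.6809; MSW = 368.464/20 = 18.4232
F = MSB/MSW = 33.3102
df = (2, 20)
p-value (upper-tail) = 0.00000
At α=0.1: p < α → reject H₀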